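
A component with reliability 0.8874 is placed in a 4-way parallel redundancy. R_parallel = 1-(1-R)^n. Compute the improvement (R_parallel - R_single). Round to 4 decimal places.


R_single = 0.8874, n = 4
1 - R_single = 0.1126
(1 - R_single)^n = 0.1126^4 = 0.0002
R_parallel = 1 - 0.0002 = 0.9998
Improvement = 0.9998 - 0.8874
Improvement = 0.1124

0.1124


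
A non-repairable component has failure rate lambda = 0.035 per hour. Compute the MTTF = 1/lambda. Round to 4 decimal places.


lambda = 0.035
MTTF = 1 / 0.035
MTTF = 28.5714

28.5714


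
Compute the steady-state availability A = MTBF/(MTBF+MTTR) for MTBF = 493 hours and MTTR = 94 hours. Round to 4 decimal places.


MTBF = 493
MTTR = 94
MTBF + MTTR = 587
A = 493 / 587
A = 0.8399

0.8399


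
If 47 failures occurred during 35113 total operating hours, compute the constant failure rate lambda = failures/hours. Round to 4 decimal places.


failures = 47
total_hours = 35113
lambda = 47 / 35113
lambda = 0.0013

0.0013


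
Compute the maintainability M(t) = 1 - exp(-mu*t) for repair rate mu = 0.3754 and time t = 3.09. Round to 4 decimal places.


mu = 0.3754, t = 3.09
mu * t = 0.3754 * 3.09 = 1.16
exp(-1.16) = 0.3135
M(t) = 1 - 0.3135
M(t) = 0.6865

0.6865


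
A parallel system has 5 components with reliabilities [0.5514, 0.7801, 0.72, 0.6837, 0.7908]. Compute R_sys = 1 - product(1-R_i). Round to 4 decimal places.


Components: [0.5514, 0.7801, 0.72, 0.6837, 0.7908]
(1 - 0.5514) = 0.4486, running product = 0.4486
(1 - 0.7801) = 0.2199, running product = 0.0986
(1 - 0.72) = 0.28, running product = 0.0276
(1 - 0.6837) = 0.3163, running product = 0.0087
(1 - 0.7908) = 0.2092, running product = 0.0018
Product of (1-R_i) = 0.0018
R_sys = 1 - 0.0018 = 0.9982

0.9982


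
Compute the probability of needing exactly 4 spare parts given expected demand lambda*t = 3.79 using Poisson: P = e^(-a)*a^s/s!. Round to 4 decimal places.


a = 3.79, s = 4
e^(-a) = e^(-3.79) = 0.0226
a^s = 3.79^4 = 206.3274
s! = 24
P = 0.0226 * 206.3274 / 24
P = 0.1943

0.1943


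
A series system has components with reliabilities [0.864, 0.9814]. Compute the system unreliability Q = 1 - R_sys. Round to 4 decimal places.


Components: [0.864, 0.9814]
After component 1: product = 0.864
After component 2: product = 0.8479
R_sys = 0.8479
Q = 1 - 0.8479 = 0.1521

0.1521


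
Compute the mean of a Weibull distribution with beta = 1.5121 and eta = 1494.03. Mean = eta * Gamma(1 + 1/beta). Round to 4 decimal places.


beta = 1.5121, eta = 1494.03
1/beta = 0.6613
1 + 1/beta = 1.6613
Gamma(1.6613) = 0.9019
Mean = 1494.03 * 0.9019
Mean = 1347.437

1347.437


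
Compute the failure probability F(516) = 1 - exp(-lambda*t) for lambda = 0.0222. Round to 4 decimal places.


lambda = 0.0222, t = 516
lambda * t = 11.4552
exp(-11.4552) = 0.0
F(t) = 1 - 0.0
F(t) = 1.0

1.0


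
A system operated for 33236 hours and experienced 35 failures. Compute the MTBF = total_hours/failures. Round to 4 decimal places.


total_hours = 33236
failures = 35
MTBF = 33236 / 35
MTBF = 949.6

949.6


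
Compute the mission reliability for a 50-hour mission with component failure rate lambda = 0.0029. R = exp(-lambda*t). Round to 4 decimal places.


lambda = 0.0029
mission_time = 50
lambda * t = 0.0029 * 50 = 0.145
R = exp(-0.145)
R = 0.865

0.865


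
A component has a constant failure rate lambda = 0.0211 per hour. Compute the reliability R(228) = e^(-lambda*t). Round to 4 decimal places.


lambda = 0.0211
t = 228
lambda * t = 4.8108
R(t) = e^(-4.8108)
R(t) = 0.0081

0.0081


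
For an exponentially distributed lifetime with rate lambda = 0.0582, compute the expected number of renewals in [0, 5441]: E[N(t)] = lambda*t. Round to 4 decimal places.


lambda = 0.0582
t = 5441
E[N(t)] = lambda * t
E[N(t)] = 0.0582 * 5441
E[N(t)] = 316.6662

316.6662


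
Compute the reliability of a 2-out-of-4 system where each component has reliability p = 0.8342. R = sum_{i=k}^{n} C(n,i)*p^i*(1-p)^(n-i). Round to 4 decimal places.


k = 2, n = 4, p = 0.8342
i=2: C(4,2)=6 * 0.8342^2 * 0.1658^2 = 0.1148
i=3: C(4,3)=4 * 0.8342^3 * 0.1658^1 = 0.385
i=4: C(4,4)=1 * 0.8342^4 * 0.1658^0 = 0.4843
R = sum of terms = 0.984

0.984


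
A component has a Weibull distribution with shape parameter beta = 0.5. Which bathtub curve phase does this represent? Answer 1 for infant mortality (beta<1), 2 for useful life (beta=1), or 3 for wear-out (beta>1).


beta = 0.5
Compare beta to 1:
beta < 1 => infant mortality (phase 1)
beta = 1 => useful life (phase 2)
beta > 1 => wear-out (phase 3)
Since beta = 0.5, this is infant mortality (decreasing failure rate)
Phase = 1

1


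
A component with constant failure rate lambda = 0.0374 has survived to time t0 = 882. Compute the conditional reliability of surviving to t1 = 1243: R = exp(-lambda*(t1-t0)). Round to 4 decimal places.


lambda = 0.0374
t0 = 882, t1 = 1243
t1 - t0 = 361
lambda * (t1-t0) = 0.0374 * 361 = 13.5014
R = exp(-13.5014)
R = 0.0

0.0


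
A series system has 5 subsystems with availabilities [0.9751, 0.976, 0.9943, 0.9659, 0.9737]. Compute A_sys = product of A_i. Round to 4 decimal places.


Subsystems: [0.9751, 0.976, 0.9943, 0.9659, 0.9737]
After subsystem 1 (A=0.9751): product = 0.9751
After subsystem 2 (A=0.976): product = 0.9517
After subsystem 3 (A=0.9943): product = 0.9463
After subsystem 4 (A=0.9659): product = 0.914
After subsystem 5 (A=0.9737): product = 0.89
A_sys = 0.89

0.89


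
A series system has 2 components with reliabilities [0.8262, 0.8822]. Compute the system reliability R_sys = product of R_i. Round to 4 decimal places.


Components: [0.8262, 0.8822]
After component 1 (R=0.8262): product = 0.8262
After component 2 (R=0.8822): product = 0.7289
R_sys = 0.7289

0.7289


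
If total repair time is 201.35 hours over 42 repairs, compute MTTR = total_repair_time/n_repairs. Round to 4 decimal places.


total_repair_time = 201.35
n_repairs = 42
MTTR = 201.35 / 42
MTTR = 4.794

4.794


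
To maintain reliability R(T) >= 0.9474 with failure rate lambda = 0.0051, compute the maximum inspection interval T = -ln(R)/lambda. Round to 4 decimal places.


R_target = 0.9474
lambda = 0.0051
-ln(0.9474) = 0.054
T = 0.054 / 0.0051
T = 10.5949

10.5949


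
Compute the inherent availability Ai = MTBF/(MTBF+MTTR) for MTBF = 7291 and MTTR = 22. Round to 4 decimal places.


MTBF = 7291
MTTR = 22
MTBF + MTTR = 7313
Ai = 7291 / 7313
Ai = 0.997

0.997


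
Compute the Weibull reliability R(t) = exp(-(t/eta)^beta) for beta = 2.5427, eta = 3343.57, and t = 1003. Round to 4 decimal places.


beta = 2.5427, eta = 3343.57, t = 1003
t/eta = 1003 / 3343.57 = 0.3
(t/eta)^beta = 0.3^2.5427 = 0.0468
R(t) = exp(-0.0468)
R(t) = 0.9543

0.9543


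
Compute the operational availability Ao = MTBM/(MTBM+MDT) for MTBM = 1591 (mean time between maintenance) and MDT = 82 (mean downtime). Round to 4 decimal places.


MTBM = 1591
MDT = 82
MTBM + MDT = 1673
Ao = 1591 / 1673
Ao = 0.951

0.951


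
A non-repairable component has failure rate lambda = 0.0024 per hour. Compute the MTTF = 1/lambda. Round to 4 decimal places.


lambda = 0.0024
MTTF = 1 / 0.0024
MTTF = 416.6667

416.6667


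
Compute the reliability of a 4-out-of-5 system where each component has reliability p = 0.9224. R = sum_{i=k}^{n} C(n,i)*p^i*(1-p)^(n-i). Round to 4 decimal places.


k = 4, n = 5, p = 0.9224
i=4: C(5,4)=5 * 0.9224^4 * 0.0776^1 = 0.2809
i=5: C(5,5)=1 * 0.9224^5 * 0.0776^0 = 0.6677
R = sum of terms = 0.9486

0.9486


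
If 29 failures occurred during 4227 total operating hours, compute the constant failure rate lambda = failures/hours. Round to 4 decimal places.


failures = 29
total_hours = 4227
lambda = 29 / 4227
lambda = 0.0069

0.0069


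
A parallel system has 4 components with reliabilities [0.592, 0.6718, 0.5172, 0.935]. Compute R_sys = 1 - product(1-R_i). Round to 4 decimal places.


Components: [0.592, 0.6718, 0.5172, 0.935]
(1 - 0.592) = 0.408, running product = 0.408
(1 - 0.6718) = 0.3282, running product = 0.1339
(1 - 0.5172) = 0.4828, running product = 0.0646
(1 - 0.935) = 0.065, running product = 0.0042
Product of (1-R_i) = 0.0042
R_sys = 1 - 0.0042 = 0.9958

0.9958


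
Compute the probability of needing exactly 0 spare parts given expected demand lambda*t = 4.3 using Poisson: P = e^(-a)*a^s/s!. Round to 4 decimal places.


a = 4.3, s = 0
e^(-a) = e^(-4.3) = 0.0136
a^s = 4.3^0 = 1.0
s! = 1
P = 0.0136 * 1.0 / 1
P = 0.0136

0.0136


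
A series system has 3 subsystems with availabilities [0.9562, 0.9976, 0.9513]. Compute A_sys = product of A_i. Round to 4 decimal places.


Subsystems: [0.9562, 0.9976, 0.9513]
After subsystem 1 (A=0.9562): product = 0.9562
After subsystem 2 (A=0.9976): product = 0.9539
After subsystem 3 (A=0.9513): product = 0.9074
A_sys = 0.9074

0.9074


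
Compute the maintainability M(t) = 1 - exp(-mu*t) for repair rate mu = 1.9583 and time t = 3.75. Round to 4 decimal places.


mu = 1.9583, t = 3.75
mu * t = 1.9583 * 3.75 = 7.3436
exp(-7.3436) = 0.0006
M(t) = 1 - 0.0006
M(t) = 0.9994

0.9994


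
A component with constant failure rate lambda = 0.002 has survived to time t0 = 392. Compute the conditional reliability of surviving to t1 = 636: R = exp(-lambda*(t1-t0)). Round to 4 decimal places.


lambda = 0.002
t0 = 392, t1 = 636
t1 - t0 = 244
lambda * (t1-t0) = 0.002 * 244 = 0.488
R = exp(-0.488)
R = 0.6139

0.6139


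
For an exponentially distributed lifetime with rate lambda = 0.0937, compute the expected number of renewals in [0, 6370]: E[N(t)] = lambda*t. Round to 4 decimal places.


lambda = 0.0937
t = 6370
E[N(t)] = lambda * t
E[N(t)] = 0.0937 * 6370
E[N(t)] = 596.869

596.869


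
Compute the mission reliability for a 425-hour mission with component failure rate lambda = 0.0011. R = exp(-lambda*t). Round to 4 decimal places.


lambda = 0.0011
mission_time = 425
lambda * t = 0.0011 * 425 = 0.4675
R = exp(-0.4675)
R = 0.6266

0.6266


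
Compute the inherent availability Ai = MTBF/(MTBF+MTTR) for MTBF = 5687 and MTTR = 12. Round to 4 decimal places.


MTBF = 5687
MTTR = 12
MTBF + MTTR = 5699
Ai = 5687 / 5699
Ai = 0.9979

0.9979


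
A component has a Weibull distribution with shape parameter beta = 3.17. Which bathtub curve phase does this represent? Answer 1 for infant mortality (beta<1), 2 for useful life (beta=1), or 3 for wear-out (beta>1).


beta = 3.17
Compare beta to 1:
beta < 1 => infant mortality (phase 1)
beta = 1 => useful life (phase 2)
beta > 1 => wear-out (phase 3)
Since beta = 3.17, this is wear-out (increasing failure rate)
Phase = 3

3


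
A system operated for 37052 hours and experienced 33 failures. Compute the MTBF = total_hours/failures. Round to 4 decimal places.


total_hours = 37052
failures = 33
MTBF = 37052 / 33
MTBF = 1122.7879

1122.7879


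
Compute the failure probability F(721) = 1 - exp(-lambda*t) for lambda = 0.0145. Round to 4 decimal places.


lambda = 0.0145, t = 721
lambda * t = 10.4545
exp(-10.4545) = 0.0
F(t) = 1 - 0.0
F(t) = 1.0

1.0


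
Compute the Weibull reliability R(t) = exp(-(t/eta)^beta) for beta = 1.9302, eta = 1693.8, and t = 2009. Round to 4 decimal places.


beta = 1.9302, eta = 1693.8, t = 2009
t/eta = 2009 / 1693.8 = 1.1861
(t/eta)^beta = 1.1861^1.9302 = 1.3902
R(t) = exp(-1.3902)
R(t) = 0.249

0.249


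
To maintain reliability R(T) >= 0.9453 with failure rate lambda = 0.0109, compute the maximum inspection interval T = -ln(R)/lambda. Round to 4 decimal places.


R_target = 0.9453
lambda = 0.0109
-ln(0.9453) = 0.0563
T = 0.0563 / 0.0109
T = 5.1608

5.1608


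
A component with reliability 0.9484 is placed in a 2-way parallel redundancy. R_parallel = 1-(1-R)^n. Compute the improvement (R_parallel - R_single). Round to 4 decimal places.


R_single = 0.9484, n = 2
1 - R_single = 0.0516
(1 - R_single)^n = 0.0516^2 = 0.0027
R_parallel = 1 - 0.0027 = 0.9973
Improvement = 0.9973 - 0.9484
Improvement = 0.0489

0.0489


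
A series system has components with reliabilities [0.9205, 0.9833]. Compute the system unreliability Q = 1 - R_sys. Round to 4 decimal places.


Components: [0.9205, 0.9833]
After component 1: product = 0.9205
After component 2: product = 0.9051
R_sys = 0.9051
Q = 1 - 0.9051 = 0.0949

0.0949


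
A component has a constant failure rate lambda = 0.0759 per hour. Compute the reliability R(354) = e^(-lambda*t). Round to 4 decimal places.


lambda = 0.0759
t = 354
lambda * t = 26.8686
R(t) = e^(-26.8686)
R(t) = 0.0

0.0


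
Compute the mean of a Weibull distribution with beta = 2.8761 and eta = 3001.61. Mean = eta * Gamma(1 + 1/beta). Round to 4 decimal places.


beta = 2.8761, eta = 3001.61
1/beta = 0.3477
1 + 1/beta = 1.3477
Gamma(1.3477) = 0.8914
Mean = 3001.61 * 0.8914
Mean = 2675.5999

2675.5999


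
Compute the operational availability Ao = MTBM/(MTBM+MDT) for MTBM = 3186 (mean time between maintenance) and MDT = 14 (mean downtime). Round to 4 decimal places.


MTBM = 3186
MDT = 14
MTBM + MDT = 3200
Ao = 3186 / 3200
Ao = 0.9956

0.9956


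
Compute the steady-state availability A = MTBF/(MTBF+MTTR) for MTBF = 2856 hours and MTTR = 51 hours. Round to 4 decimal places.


MTBF = 2856
MTTR = 51
MTBF + MTTR = 2907
A = 2856 / 2907
A = 0.9825

0.9825


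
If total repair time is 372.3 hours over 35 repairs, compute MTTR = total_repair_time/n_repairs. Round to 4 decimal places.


total_repair_time = 372.3
n_repairs = 35
MTTR = 372.3 / 35
MTTR = 10.6371

10.6371


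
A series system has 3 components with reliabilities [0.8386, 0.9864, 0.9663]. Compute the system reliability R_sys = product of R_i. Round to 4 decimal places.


Components: [0.8386, 0.9864, 0.9663]
After component 1 (R=0.8386): product = 0.8386
After component 2 (R=0.9864): product = 0.8272
After component 3 (R=0.9663): product = 0.7993
R_sys = 0.7993

0.7993


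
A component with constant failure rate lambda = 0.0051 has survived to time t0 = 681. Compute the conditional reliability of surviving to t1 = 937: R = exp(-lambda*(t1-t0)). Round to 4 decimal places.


lambda = 0.0051
t0 = 681, t1 = 937
t1 - t0 = 256
lambda * (t1-t0) = 0.0051 * 256 = 1.3056
R = exp(-1.3056)
R = 0.271

0.271


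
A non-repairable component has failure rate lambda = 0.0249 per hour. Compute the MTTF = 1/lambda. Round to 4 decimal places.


lambda = 0.0249
MTTF = 1 / 0.0249
MTTF = 40.1606

40.1606


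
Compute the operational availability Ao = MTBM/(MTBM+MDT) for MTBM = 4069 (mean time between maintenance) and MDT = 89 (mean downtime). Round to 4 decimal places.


MTBM = 4069
MDT = 89
MTBM + MDT = 4158
Ao = 4069 / 4158
Ao = 0.9786

0.9786


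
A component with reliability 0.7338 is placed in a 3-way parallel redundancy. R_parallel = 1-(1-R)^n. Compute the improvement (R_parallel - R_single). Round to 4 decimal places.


R_single = 0.7338, n = 3
1 - R_single = 0.2662
(1 - R_single)^n = 0.2662^3 = 0.0189
R_parallel = 1 - 0.0189 = 0.9811
Improvement = 0.9811 - 0.7338
Improvement = 0.2473

0.2473


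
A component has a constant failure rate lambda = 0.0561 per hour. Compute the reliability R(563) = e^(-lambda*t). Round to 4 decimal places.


lambda = 0.0561
t = 563
lambda * t = 31.5843
R(t) = e^(-31.5843)
R(t) = 0.0

0.0


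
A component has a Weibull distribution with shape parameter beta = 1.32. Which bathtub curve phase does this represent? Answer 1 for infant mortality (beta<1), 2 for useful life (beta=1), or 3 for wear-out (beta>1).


beta = 1.32
Compare beta to 1:
beta < 1 => infant mortality (phase 1)
beta = 1 => useful life (phase 2)
beta > 1 => wear-out (phase 3)
Since beta = 1.32, this is wear-out (increasing failure rate)
Phase = 3

3


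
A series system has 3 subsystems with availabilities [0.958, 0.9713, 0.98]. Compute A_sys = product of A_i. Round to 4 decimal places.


Subsystems: [0.958, 0.9713, 0.98]
After subsystem 1 (A=0.958): product = 0.958
After subsystem 2 (A=0.9713): product = 0.9305
After subsystem 3 (A=0.98): product = 0.9119
A_sys = 0.9119

0.9119


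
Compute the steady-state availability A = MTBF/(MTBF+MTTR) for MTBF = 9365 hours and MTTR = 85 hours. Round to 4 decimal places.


MTBF = 9365
MTTR = 85
MTBF + MTTR = 9450
A = 9365 / 9450
A = 0.991

0.991


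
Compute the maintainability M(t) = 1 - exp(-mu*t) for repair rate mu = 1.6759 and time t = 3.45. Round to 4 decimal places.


mu = 1.6759, t = 3.45
mu * t = 1.6759 * 3.45 = 5.7819
exp(-5.7819) = 0.0031
M(t) = 1 - 0.0031
M(t) = 0.9969

0.9969


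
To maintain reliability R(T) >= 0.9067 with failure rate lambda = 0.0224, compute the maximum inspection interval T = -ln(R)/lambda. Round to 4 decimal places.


R_target = 0.9067
lambda = 0.0224
-ln(0.9067) = 0.0979
T = 0.0979 / 0.0224
T = 4.3725

4.3725


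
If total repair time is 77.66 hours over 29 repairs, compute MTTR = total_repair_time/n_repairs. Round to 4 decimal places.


total_repair_time = 77.66
n_repairs = 29
MTTR = 77.66 / 29
MTTR = 2.6779

2.6779


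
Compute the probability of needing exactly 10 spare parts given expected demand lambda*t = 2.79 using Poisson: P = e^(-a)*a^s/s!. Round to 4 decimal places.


a = 2.79, s = 10
e^(-a) = e^(-2.79) = 0.0614
a^s = 2.79^10 = 28578.6713
s! = 3628800
P = 0.0614 * 28578.6713 / 3628800
P = 0.0005

0.0005


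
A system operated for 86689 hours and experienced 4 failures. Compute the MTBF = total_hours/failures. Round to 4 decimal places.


total_hours = 86689
failures = 4
MTBF = 86689 / 4
MTBF = 21672.25

21672.25


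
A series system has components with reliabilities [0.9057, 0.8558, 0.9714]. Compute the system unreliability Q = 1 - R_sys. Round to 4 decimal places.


Components: [0.9057, 0.8558, 0.9714]
After component 1: product = 0.9057
After component 2: product = 0.7751
After component 3: product = 0.7529
R_sys = 0.7529
Q = 1 - 0.7529 = 0.2471

0.2471


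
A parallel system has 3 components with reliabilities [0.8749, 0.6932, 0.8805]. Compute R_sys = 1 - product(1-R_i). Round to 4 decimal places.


Components: [0.8749, 0.6932, 0.8805]
(1 - 0.8749) = 0.1251, running product = 0.1251
(1 - 0.6932) = 0.3068, running product = 0.0384
(1 - 0.8805) = 0.1195, running product = 0.0046
Product of (1-R_i) = 0.0046
R_sys = 1 - 0.0046 = 0.9954

0.9954


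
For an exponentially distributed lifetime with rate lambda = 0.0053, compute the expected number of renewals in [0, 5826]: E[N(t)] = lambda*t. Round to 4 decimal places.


lambda = 0.0053
t = 5826
E[N(t)] = lambda * t
E[N(t)] = 0.0053 * 5826
E[N(t)] = 30.8778

30.8778


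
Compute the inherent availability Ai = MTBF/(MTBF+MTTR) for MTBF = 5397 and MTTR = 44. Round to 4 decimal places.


MTBF = 5397
MTTR = 44
MTBF + MTTR = 5441
Ai = 5397 / 5441
Ai = 0.9919

0.9919


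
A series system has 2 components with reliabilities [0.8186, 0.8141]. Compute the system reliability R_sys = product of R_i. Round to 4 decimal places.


Components: [0.8186, 0.8141]
After component 1 (R=0.8186): product = 0.8186
After component 2 (R=0.8141): product = 0.6664
R_sys = 0.6664

0.6664


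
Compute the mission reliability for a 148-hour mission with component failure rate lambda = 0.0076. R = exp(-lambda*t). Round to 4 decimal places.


lambda = 0.0076
mission_time = 148
lambda * t = 0.0076 * 148 = 1.1248
R = exp(-1.1248)
R = 0.3247

0.3247


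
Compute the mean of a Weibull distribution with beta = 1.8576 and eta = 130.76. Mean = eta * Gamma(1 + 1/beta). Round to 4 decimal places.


beta = 1.8576, eta = 130.76
1/beta = 0.5383
1 + 1/beta = 1.5383
Gamma(1.5383) = 0.8881
Mean = 130.76 * 0.8881
Mean = 116.124

116.124


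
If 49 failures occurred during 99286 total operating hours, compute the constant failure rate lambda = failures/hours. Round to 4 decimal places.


failures = 49
total_hours = 99286
lambda = 49 / 99286
lambda = 0.0005

0.0005


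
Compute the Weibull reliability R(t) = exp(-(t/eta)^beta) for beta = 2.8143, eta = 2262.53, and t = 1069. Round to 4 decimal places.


beta = 2.8143, eta = 2262.53, t = 1069
t/eta = 1069 / 2262.53 = 0.4725
(t/eta)^beta = 0.4725^2.8143 = 0.1212
R(t) = exp(-0.1212)
R(t) = 0.8858

0.8858


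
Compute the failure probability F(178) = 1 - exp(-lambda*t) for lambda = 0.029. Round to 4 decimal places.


lambda = 0.029, t = 178
lambda * t = 5.162
exp(-5.162) = 0.0057
F(t) = 1 - 0.0057
F(t) = 0.9943

0.9943


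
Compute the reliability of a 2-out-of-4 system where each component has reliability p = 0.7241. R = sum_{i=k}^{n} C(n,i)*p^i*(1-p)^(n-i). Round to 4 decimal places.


k = 2, n = 4, p = 0.7241
i=2: C(4,2)=6 * 0.7241^2 * 0.2759^2 = 0.2395
i=3: C(4,3)=4 * 0.7241^3 * 0.2759^1 = 0.419
i=4: C(4,4)=1 * 0.7241^4 * 0.2759^0 = 0.2749
R = sum of terms = 0.9334

0.9334


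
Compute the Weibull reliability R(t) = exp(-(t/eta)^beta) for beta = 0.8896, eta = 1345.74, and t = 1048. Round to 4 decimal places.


beta = 0.8896, eta = 1345.74, t = 1048
t/eta = 1048 / 1345.74 = 0.7788
(t/eta)^beta = 0.7788^0.8896 = 0.8006
R(t) = exp(-0.8006)
R(t) = 0.4491

0.4491


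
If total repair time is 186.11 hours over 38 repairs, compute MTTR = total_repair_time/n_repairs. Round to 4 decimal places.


total_repair_time = 186.11
n_repairs = 38
MTTR = 186.11 / 38
MTTR = 4.8976

4.8976


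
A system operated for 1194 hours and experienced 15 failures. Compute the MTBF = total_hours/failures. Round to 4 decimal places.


total_hours = 1194
failures = 15
MTBF = 1194 / 15
MTBF = 79.6

79.6


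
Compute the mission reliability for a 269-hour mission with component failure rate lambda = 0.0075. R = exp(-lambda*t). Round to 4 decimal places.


lambda = 0.0075
mission_time = 269
lambda * t = 0.0075 * 269 = 2.0175
R = exp(-2.0175)
R = 0.133

0.133


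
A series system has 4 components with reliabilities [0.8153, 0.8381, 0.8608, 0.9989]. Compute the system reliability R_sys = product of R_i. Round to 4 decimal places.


Components: [0.8153, 0.8381, 0.8608, 0.9989]
After component 1 (R=0.8153): product = 0.8153
After component 2 (R=0.8381): product = 0.6833
After component 3 (R=0.8608): product = 0.5882
After component 4 (R=0.9989): product = 0.5875
R_sys = 0.5875

0.5875


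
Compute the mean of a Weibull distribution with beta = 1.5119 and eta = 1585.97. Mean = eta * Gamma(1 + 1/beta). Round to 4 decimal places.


beta = 1.5119, eta = 1585.97
1/beta = 0.6614
1 + 1/beta = 1.6614
Gamma(1.6614) = 0.9019
Mean = 1585.97 * 0.9019
Mean = 1430.3781

1430.3781


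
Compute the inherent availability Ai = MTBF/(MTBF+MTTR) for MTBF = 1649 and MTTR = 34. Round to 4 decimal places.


MTBF = 1649
MTTR = 34
MTBF + MTTR = 1683
Ai = 1649 / 1683
Ai = 0.9798

0.9798


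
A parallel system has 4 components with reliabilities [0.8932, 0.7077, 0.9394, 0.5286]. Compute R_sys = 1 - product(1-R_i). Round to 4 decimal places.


Components: [0.8932, 0.7077, 0.9394, 0.5286]
(1 - 0.8932) = 0.1068, running product = 0.1068
(1 - 0.7077) = 0.2923, running product = 0.0312
(1 - 0.9394) = 0.0606, running product = 0.0019
(1 - 0.5286) = 0.4714, running product = 0.0009
Product of (1-R_i) = 0.0009
R_sys = 1 - 0.0009 = 0.9991

0.9991


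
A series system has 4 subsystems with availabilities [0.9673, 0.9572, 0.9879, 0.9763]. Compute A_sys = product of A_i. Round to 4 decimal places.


Subsystems: [0.9673, 0.9572, 0.9879, 0.9763]
After subsystem 1 (A=0.9673): product = 0.9673
After subsystem 2 (A=0.9572): product = 0.9259
After subsystem 3 (A=0.9879): product = 0.9147
After subsystem 4 (A=0.9763): product = 0.893
A_sys = 0.893

0.893


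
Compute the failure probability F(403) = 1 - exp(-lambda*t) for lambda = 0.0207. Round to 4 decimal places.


lambda = 0.0207, t = 403
lambda * t = 8.3421
exp(-8.3421) = 0.0002
F(t) = 1 - 0.0002
F(t) = 0.9998

0.9998


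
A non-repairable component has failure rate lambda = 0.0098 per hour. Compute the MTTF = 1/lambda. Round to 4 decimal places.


lambda = 0.0098
MTTF = 1 / 0.0098
MTTF = 102.0408

102.0408


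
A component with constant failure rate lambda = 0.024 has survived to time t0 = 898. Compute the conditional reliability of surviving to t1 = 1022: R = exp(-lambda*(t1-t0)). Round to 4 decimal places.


lambda = 0.024
t0 = 898, t1 = 1022
t1 - t0 = 124
lambda * (t1-t0) = 0.024 * 124 = 2.976
R = exp(-2.976)
R = 0.051

0.051


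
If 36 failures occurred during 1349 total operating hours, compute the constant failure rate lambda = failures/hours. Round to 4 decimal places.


failures = 36
total_hours = 1349
lambda = 36 / 1349
lambda = 0.0267

0.0267


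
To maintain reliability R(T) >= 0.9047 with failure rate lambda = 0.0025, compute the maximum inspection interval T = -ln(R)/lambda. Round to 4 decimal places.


R_target = 0.9047
lambda = 0.0025
-ln(0.9047) = 0.1002
T = 0.1002 / 0.0025
T = 40.0608

40.0608


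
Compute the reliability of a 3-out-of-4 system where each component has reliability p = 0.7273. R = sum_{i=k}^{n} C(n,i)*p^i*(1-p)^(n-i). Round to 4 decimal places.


k = 3, n = 4, p = 0.7273
i=3: C(4,3)=4 * 0.7273^3 * 0.2727^1 = 0.4196
i=4: C(4,4)=1 * 0.7273^4 * 0.2727^0 = 0.2798
R = sum of terms = 0.6995

0.6995


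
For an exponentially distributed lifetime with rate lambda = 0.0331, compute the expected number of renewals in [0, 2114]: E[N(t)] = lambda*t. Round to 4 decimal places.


lambda = 0.0331
t = 2114
E[N(t)] = lambda * t
E[N(t)] = 0.0331 * 2114
E[N(t)] = 69.9734

69.9734


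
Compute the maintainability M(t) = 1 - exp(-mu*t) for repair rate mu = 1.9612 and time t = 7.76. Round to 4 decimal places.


mu = 1.9612, t = 7.76
mu * t = 1.9612 * 7.76 = 15.2189
exp(-15.2189) = 0.0
M(t) = 1 - 0.0
M(t) = 1.0

1.0


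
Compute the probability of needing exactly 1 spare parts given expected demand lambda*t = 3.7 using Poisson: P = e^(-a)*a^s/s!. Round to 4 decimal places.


a = 3.7, s = 1
e^(-a) = e^(-3.7) = 0.0247
a^s = 3.7^1 = 3.7
s! = 1
P = 0.0247 * 3.7 / 1
P = 0.0915

0.0915


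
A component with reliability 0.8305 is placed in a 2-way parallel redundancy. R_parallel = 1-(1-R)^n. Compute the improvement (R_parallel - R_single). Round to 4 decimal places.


R_single = 0.8305, n = 2
1 - R_single = 0.1695
(1 - R_single)^n = 0.1695^2 = 0.0287
R_parallel = 1 - 0.0287 = 0.9713
Improvement = 0.9713 - 0.8305
Improvement = 0.1408

0.1408


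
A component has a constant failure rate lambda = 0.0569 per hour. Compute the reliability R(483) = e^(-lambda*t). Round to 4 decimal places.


lambda = 0.0569
t = 483
lambda * t = 27.4827
R(t) = e^(-27.4827)
R(t) = 0.0

0.0


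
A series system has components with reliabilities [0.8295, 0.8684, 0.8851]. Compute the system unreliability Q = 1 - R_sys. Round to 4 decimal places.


Components: [0.8295, 0.8684, 0.8851]
After component 1: product = 0.8295
After component 2: product = 0.7203
After component 3: product = 0.6376
R_sys = 0.6376
Q = 1 - 0.6376 = 0.3624

0.3624


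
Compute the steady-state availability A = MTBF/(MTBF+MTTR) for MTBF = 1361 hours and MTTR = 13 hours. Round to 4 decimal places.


MTBF = 1361
MTTR = 13
MTBF + MTTR = 1374
A = 1361 / 1374
A = 0.9905

0.9905


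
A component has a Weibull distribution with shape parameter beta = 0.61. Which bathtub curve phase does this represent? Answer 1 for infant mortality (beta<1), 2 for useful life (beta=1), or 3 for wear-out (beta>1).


beta = 0.61
Compare beta to 1:
beta < 1 => infant mortality (phase 1)
beta = 1 => useful life (phase 2)
beta > 1 => wear-out (phase 3)
Since beta = 0.61, this is infant mortality (decreasing failure rate)
Phase = 1

1


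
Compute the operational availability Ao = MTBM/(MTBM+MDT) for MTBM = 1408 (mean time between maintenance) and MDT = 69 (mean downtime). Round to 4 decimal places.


MTBM = 1408
MDT = 69
MTBM + MDT = 1477
Ao = 1408 / 1477
Ao = 0.9533

0.9533


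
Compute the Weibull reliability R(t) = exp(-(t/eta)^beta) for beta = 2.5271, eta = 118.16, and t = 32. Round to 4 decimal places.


beta = 2.5271, eta = 118.16, t = 32
t/eta = 32 / 118.16 = 0.2708
(t/eta)^beta = 0.2708^2.5271 = 0.0368
R(t) = exp(-0.0368)
R(t) = 0.9638

0.9638


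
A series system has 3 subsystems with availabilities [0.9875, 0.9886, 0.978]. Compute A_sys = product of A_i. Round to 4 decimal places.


Subsystems: [0.9875, 0.9886, 0.978]
After subsystem 1 (A=0.9875): product = 0.9875
After subsystem 2 (A=0.9886): product = 0.9762
After subsystem 3 (A=0.978): product = 0.9548
A_sys = 0.9548

0.9548


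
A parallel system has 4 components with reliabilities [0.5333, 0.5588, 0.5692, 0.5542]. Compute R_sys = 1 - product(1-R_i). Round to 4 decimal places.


Components: [0.5333, 0.5588, 0.5692, 0.5542]
(1 - 0.5333) = 0.4667, running product = 0.4667
(1 - 0.5588) = 0.4412, running product = 0.2059
(1 - 0.5692) = 0.4308, running product = 0.0887
(1 - 0.5542) = 0.4458, running product = 0.0395
Product of (1-R_i) = 0.0395
R_sys = 1 - 0.0395 = 0.9605

0.9605


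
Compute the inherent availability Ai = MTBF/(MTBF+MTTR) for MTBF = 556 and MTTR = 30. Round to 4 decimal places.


MTBF = 556
MTTR = 30
MTBF + MTTR = 586
Ai = 556 / 586
Ai = 0.9488

0.9488


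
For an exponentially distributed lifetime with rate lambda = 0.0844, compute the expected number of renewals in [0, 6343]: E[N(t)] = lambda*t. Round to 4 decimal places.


lambda = 0.0844
t = 6343
E[N(t)] = lambda * t
E[N(t)] = 0.0844 * 6343
E[N(t)] = 535.3492

535.3492


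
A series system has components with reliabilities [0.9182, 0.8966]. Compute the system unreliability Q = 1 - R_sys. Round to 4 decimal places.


Components: [0.9182, 0.8966]
After component 1: product = 0.9182
After component 2: product = 0.8233
R_sys = 0.8233
Q = 1 - 0.8233 = 0.1767

0.1767


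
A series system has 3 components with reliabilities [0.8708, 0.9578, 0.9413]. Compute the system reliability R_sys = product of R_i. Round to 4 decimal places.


Components: [0.8708, 0.9578, 0.9413]
After component 1 (R=0.8708): product = 0.8708
After component 2 (R=0.9578): product = 0.8341
After component 3 (R=0.9413): product = 0.7851
R_sys = 0.7851

0.7851


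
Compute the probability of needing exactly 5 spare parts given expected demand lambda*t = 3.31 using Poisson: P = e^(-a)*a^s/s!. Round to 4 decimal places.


a = 3.31, s = 5
e^(-a) = e^(-3.31) = 0.0365
a^s = 3.31^5 = 397.3196
s! = 120
P = 0.0365 * 397.3196 / 120
P = 0.1209

0.1209


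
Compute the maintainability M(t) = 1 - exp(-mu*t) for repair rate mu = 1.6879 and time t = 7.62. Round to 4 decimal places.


mu = 1.6879, t = 7.62
mu * t = 1.6879 * 7.62 = 12.8618
exp(-12.8618) = 0.0
M(t) = 1 - 0.0
M(t) = 1.0

1.0


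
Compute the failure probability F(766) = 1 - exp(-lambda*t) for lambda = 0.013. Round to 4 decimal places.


lambda = 0.013, t = 766
lambda * t = 9.958
exp(-9.958) = 0.0
F(t) = 1 - 0.0
F(t) = 1.0

1.0


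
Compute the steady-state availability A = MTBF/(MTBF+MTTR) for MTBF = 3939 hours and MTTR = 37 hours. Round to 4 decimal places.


MTBF = 3939
MTTR = 37
MTBF + MTTR = 3976
A = 3939 / 3976
A = 0.9907

0.9907


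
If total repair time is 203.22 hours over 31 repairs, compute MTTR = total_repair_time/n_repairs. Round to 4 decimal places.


total_repair_time = 203.22
n_repairs = 31
MTTR = 203.22 / 31
MTTR = 6.5555

6.5555


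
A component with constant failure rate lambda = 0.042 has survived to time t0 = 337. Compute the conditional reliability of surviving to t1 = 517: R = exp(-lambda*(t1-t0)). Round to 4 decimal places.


lambda = 0.042
t0 = 337, t1 = 517
t1 - t0 = 180
lambda * (t1-t0) = 0.042 * 180 = 7.56
R = exp(-7.56)
R = 0.0005

0.0005


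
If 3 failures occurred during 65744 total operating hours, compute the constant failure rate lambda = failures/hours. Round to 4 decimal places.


failures = 3
total_hours = 65744
lambda = 3 / 65744
lambda = 0.0

0.0


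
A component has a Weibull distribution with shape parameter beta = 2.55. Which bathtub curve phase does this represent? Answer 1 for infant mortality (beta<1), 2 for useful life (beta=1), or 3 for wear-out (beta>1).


beta = 2.55
Compare beta to 1:
beta < 1 => infant mortality (phase 1)
beta = 1 => useful life (phase 2)
beta > 1 => wear-out (phase 3)
Since beta = 2.55, this is wear-out (increasing failure rate)
Phase = 3

3


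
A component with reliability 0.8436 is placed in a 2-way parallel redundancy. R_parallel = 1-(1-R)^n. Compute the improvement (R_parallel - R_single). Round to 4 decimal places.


R_single = 0.8436, n = 2
1 - R_single = 0.1564
(1 - R_single)^n = 0.1564^2 = 0.0245
R_parallel = 1 - 0.0245 = 0.9755
Improvement = 0.9755 - 0.8436
Improvement = 0.1319

0.1319


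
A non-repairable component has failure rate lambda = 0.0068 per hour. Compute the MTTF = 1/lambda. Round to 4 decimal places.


lambda = 0.0068
MTTF = 1 / 0.0068
MTTF = 147.0588

147.0588


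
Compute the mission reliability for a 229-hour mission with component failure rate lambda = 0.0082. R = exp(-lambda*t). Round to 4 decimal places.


lambda = 0.0082
mission_time = 229
lambda * t = 0.0082 * 229 = 1.8778
R = exp(-1.8778)
R = 0.1529

0.1529


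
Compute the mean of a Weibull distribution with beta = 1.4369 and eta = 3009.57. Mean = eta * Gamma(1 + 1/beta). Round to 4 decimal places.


beta = 1.4369, eta = 3009.57
1/beta = 0.6959
1 + 1/beta = 1.6959
Gamma(1.6959) = 0.9079
Mean = 3009.57 * 0.9079
Mean = 2732.3168

2732.3168


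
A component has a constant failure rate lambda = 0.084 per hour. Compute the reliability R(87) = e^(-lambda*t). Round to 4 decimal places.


lambda = 0.084
t = 87
lambda * t = 7.308
R(t) = e^(-7.308)
R(t) = 0.0007

0.0007


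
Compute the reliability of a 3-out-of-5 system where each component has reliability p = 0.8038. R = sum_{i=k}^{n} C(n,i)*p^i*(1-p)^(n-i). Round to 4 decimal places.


k = 3, n = 5, p = 0.8038
i=3: C(5,3)=10 * 0.8038^3 * 0.1962^2 = 0.1999
i=4: C(5,4)=5 * 0.8038^4 * 0.1962^1 = 0.4095
i=5: C(5,5)=1 * 0.8038^5 * 0.1962^0 = 0.3355
R = sum of terms = 0.945

0.945


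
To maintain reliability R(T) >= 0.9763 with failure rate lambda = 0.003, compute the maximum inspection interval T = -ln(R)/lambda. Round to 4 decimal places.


R_target = 0.9763
lambda = 0.003
-ln(0.9763) = 0.024
T = 0.024 / 0.003
T = 7.9951

7.9951


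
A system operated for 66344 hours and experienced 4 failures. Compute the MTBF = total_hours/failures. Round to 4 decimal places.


total_hours = 66344
failures = 4
MTBF = 66344 / 4
MTBF = 16586.0

16586.0


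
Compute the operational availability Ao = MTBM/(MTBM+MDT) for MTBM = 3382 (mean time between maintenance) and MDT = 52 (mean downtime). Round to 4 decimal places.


MTBM = 3382
MDT = 52
MTBM + MDT = 3434
Ao = 3382 / 3434
Ao = 0.9849

0.9849


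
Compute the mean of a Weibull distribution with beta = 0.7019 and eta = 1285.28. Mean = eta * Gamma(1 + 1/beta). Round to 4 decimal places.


beta = 0.7019, eta = 1285.28
1/beta = 1.4247
1 + 1/beta = 2.4247
Gamma(2.4247) = 1.2626
Mean = 1285.28 * 1.2626
Mean = 1622.7496

1622.7496


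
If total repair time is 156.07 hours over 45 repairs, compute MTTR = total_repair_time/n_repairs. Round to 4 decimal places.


total_repair_time = 156.07
n_repairs = 45
MTTR = 156.07 / 45
MTTR = 3.4682

3.4682


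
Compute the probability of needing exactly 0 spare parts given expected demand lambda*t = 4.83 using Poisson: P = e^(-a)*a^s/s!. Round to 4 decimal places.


a = 4.83, s = 0
e^(-a) = e^(-4.83) = 0.008
a^s = 4.83^0 = 1.0
s! = 1
P = 0.008 * 1.0 / 1
P = 0.008

0.008


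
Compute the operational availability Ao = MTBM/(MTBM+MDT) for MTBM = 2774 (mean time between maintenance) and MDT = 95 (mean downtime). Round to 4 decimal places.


MTBM = 2774
MDT = 95
MTBM + MDT = 2869
Ao = 2774 / 2869
Ao = 0.9669

0.9669


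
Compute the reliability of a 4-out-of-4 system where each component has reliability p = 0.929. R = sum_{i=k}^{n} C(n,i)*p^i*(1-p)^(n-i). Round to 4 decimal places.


k = 4, n = 4, p = 0.929
i=4: C(4,4)=1 * 0.929^4 * 0.071^0 = 0.7448
R = sum of terms = 0.7448

0.7448


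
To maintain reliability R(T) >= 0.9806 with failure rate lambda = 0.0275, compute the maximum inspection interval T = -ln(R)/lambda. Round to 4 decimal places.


R_target = 0.9806
lambda = 0.0275
-ln(0.9806) = 0.0196
T = 0.0196 / 0.0275
T = 0.7124

0.7124


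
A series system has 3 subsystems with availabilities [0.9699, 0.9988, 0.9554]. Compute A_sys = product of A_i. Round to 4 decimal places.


Subsystems: [0.9699, 0.9988, 0.9554]
After subsystem 1 (A=0.9699): product = 0.9699
After subsystem 2 (A=0.9988): product = 0.9687
After subsystem 3 (A=0.9554): product = 0.9255
A_sys = 0.9255

0.9255


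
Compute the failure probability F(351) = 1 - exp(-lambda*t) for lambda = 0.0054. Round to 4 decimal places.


lambda = 0.0054, t = 351
lambda * t = 1.8954
exp(-1.8954) = 0.1503
F(t) = 1 - 0.1503
F(t) = 0.8497

0.8497


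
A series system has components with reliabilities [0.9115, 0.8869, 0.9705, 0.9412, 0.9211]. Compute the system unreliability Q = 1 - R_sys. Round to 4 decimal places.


Components: [0.9115, 0.8869, 0.9705, 0.9412, 0.9211]
After component 1: product = 0.9115
After component 2: product = 0.8084
After component 3: product = 0.7846
After component 4: product = 0.7384
After component 5: product = 0.6802
R_sys = 0.6802
Q = 1 - 0.6802 = 0.3198

0.3198


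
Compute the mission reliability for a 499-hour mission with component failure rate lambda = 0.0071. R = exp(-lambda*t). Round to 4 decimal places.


lambda = 0.0071
mission_time = 499
lambda * t = 0.0071 * 499 = 3.5429
R = exp(-3.5429)
R = 0.0289

0.0289


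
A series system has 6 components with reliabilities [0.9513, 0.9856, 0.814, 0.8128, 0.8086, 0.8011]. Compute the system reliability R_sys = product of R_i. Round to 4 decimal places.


Components: [0.9513, 0.9856, 0.814, 0.8128, 0.8086, 0.8011]
After component 1 (R=0.9513): product = 0.9513
After component 2 (R=0.9856): product = 0.9376
After component 3 (R=0.814): product = 0.7632
After component 4 (R=0.8128): product = 0.6203
After component 5 (R=0.8086): product = 0.5016
After component 6 (R=0.8011): product = 0.4018
R_sys = 0.4018

0.4018


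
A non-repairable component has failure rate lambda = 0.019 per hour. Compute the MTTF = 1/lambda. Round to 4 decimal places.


lambda = 0.019
MTTF = 1 / 0.019
MTTF = 52.6316

52.6316


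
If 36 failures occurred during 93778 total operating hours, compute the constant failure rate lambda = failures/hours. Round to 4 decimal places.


failures = 36
total_hours = 93778
lambda = 36 / 93778
lambda = 0.0004

0.0004


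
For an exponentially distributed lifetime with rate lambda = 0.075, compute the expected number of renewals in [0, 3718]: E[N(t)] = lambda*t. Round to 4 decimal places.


lambda = 0.075
t = 3718
E[N(t)] = lambda * t
E[N(t)] = 0.075 * 3718
E[N(t)] = 278.85

278.85


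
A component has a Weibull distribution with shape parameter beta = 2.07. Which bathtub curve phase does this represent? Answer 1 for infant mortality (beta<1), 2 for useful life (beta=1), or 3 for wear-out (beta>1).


beta = 2.07
Compare beta to 1:
beta < 1 => infant mortality (phase 1)
beta = 1 => useful life (phase 2)
beta > 1 => wear-out (phase 3)
Since beta = 2.07, this is wear-out (increasing failure rate)
Phase = 3

3


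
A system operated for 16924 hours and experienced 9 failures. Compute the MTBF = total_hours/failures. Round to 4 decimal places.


total_hours = 16924
failures = 9
MTBF = 16924 / 9
MTBF = 1880.4444

1880.4444


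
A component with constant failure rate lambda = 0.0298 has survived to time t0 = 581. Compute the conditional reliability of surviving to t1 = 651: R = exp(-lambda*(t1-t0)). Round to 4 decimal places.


lambda = 0.0298
t0 = 581, t1 = 651
t1 - t0 = 70
lambda * (t1-t0) = 0.0298 * 70 = 2.086
R = exp(-2.086)
R = 0.1242

0.1242


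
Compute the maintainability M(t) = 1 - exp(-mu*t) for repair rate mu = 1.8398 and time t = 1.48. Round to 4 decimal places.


mu = 1.8398, t = 1.48
mu * t = 1.8398 * 1.48 = 2.7229
exp(-2.7229) = 0.0657
M(t) = 1 - 0.0657
M(t) = 0.9343

0.9343
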